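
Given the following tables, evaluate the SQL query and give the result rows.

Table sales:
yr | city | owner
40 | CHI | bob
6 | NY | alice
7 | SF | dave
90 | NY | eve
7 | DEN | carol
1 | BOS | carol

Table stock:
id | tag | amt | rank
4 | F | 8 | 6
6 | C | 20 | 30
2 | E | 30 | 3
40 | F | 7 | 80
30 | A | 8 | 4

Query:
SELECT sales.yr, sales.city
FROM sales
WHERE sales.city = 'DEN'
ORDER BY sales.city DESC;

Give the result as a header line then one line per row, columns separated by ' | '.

After WHERE (1 rows):
sales.yr | sales.city | sales.owner
7 | DEN | carol
After SELECT (1 rows):
sales.yr | sales.city
7 | DEN
After ORDER BY (1 rows):
sales.yr | sales.city
7 | DEN

== RESULT ==
sales.yr | sales.city
7 | DEN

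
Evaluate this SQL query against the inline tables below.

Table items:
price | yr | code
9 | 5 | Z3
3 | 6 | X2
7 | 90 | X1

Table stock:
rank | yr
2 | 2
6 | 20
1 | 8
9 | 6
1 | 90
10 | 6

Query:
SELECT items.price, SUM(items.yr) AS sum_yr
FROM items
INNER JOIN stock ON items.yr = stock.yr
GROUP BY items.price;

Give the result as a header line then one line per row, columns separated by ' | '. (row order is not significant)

== RESULT ==
items.price | sum_yr
3 | 12
7 | 90

Derivation:
After JOIN stock (3 rows):
items.price | items.yr | items.code | stock.rank | stock.yr
3 | 6 | X2 | 9 | 6
3 | 6 | X2 | 10 | 6
7 | 90 | X1 | 1 | 90
After GROUP BY (2 rows):
items.price | sum_yr
3 | 12
7 | 90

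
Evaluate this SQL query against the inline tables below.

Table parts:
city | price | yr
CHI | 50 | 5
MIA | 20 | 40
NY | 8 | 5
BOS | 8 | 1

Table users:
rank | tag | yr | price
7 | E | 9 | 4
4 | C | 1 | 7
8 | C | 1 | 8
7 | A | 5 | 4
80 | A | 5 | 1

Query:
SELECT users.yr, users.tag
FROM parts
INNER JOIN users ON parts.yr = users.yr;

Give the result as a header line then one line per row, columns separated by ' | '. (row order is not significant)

== RESULT ==
users.yr | users.tag
5 | A
5 | A
5 | A
5 | A
1 | C
1 | C

Derivation:
After JOIN users (6 rows):
parts.city | parts.price | parts.yr | users.rank | users.tag | users.yr | users.price
CHI | 50 | 5 | 7 | A | 5 | 4
CHI | 50 | 5 | 80 | A | 5 | 1
NY | 8 | 5 | 7 | A | 5 | 4
NY | 8 | 5 | 80 | A | 5 | 1
BOS | 8 | 1 | 4 | C | 1 | 7
BOS | 8 | 1 | 8 | C | 1 | 8
After SELECT (6 rows):
users.yr | users.tag
5 | A
5 | A
5 | A
5 | A
1 | C
1 | C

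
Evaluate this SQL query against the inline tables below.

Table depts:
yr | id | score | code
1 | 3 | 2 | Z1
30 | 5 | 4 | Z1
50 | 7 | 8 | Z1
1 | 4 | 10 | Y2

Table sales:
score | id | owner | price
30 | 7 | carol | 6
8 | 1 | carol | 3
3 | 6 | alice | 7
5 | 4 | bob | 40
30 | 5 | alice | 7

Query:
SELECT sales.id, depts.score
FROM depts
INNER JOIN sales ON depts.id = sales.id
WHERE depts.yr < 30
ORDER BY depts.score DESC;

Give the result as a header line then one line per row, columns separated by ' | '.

After JOIN sales (3 rows):
depts.yr | depts.id | depts.score | depts.code | sales.score | sales.id | sales.owner | sales.price
30 | 5 | 4 | Z1 | 30 | 5 | alice | 7
50 | 7 | 8 | Z1 | 30 | 7 | carol | 6
1 | 4 | 10 | Y2 | 5 | 4 | bob | 40
After WHERE (1 rows):
depts.yr | depts.id | depts.score | depts.code | sales.score | sales.id | sales.owner | sales.price
1 | 4 | 10 | Y2 | 5 | 4 | bob | 40
After SELECT (1 rows):
sales.id | depts.score
4 | 10
After ORDER BY (1 rows):
sales.id | depts.score
4 | 10

== RESULT ==
sales.id | depts.score
4 | 10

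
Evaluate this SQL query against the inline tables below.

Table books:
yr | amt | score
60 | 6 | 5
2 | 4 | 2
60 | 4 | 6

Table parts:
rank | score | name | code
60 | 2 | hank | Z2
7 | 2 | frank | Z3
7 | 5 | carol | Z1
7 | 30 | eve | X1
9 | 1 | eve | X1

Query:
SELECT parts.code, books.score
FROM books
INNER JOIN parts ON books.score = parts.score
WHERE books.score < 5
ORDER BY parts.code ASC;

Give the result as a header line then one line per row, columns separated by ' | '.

After JOIN parts (3 rows):
books.yr | books.amt | books.score | parts.rank | parts.score | parts.name | parts.code
60 | 6 | 5 | 7 | 5 | carol | Z1
2 | 4 | 2 | 60 | 2 | hank | Z2
2 | 4 | 2 | 7 | 2 | frank | Z3
After WHERE (2 rows):
books.yr | books.amt | books.score | parts.rank | parts.score | parts.name | parts.code
2 | 4 | 2 | 60 | 2 | hank | Z2
2 | 4 | 2 | 7 | 2 | frank | Z3
After SELECT (2 rows):
parts.code | books.score
Z2 | 2
Z3 | 2
After ORDER BY (2 rows):
parts.code | books.score
Z2 | 2
Z3 | 2

== RESULT ==
parts.code | books.score
Z2 | 2
Z3 | 2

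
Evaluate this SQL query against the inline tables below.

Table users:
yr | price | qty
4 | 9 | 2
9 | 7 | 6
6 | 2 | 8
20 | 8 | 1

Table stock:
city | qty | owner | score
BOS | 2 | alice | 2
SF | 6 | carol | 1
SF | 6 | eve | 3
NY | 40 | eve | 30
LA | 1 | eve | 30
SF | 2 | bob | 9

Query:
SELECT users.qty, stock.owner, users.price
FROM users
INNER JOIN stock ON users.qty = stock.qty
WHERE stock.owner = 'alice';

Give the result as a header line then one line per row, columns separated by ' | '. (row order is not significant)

After JOIN stock (5 rows):
users.yr | users.price | users.qty | stock.city | stock.qty | stock.owner | stock.score
4 | 9 | 2 | BOS | 2 | alice | 2
4 | 9 | 2 | SF | 2 | bob | 9
9 | 7 | 6 | SF | 6 | carol | 1
9 | 7 | 6 | SF | 6 | eve | 3
20 | 8 | 1 | LA | 1 | eve | 30
After WHERE (1 rows):
users.yr | users.price | users.qty | stock.city | stock.qty | stock.owner | stock.score
4 | 9 | 2 | BOS | 2 | alice | 2
After SELECT (1 rows):
users.qty | stock.owner | users.price
2 | alice | 9

== RESULT ==
users.qty | stock.owner | users.price
2 | alice | 9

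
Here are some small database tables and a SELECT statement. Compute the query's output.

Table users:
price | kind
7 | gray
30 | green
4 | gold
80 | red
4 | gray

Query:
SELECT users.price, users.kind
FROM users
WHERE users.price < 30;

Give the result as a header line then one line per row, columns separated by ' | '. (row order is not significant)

After WHERE (3 rows):
users.price | users.kind
7 | gray
4 | gold
4 | gray
After SELECT (3 rows):
users.price | users.kind
7 | gray
4 | gold
4 | gray

== RESULT ==
users.price | users.kind
7 | gray
4 | gold
4 | gray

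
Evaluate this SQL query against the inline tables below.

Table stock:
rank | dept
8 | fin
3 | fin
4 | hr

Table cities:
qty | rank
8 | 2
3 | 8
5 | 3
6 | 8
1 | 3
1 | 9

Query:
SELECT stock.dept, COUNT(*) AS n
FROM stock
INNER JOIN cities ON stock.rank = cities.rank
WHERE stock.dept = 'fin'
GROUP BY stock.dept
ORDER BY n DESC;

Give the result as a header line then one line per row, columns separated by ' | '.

== RESULT ==
stock.dept | n
fin | 4

Derivation:
After JOIN cities (4 rows):
stock.rank | stock.dept | cities.qty | cities.rank
8 | fin | 3 | 8
8 | fin | 6 | 8
3 | fin | 5 | 3
3 | fin | 1 | 3
After WHERE (4 rows):
stock.rank | stock.dept | cities.qty | cities.rank
8 | fin | 3 | 8
8 | fin | 6 | 8
3 | fin | 5 | 3
3 | fin | 1 | 3
After GROUP BY (1 rows):
stock.dept | n
fin | 4
After ORDER BY (1 rows):
stock.dept | n
fin | 4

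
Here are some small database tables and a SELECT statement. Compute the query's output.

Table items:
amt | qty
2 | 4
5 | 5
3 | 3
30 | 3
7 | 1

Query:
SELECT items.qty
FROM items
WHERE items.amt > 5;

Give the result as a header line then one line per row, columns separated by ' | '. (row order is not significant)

After WHERE (2 rows):
items.amt | items.qty
30 | 3
7 | 1
After SELECT (2 rows):
items.qty
3
1

== RESULT ==
items.qty
3
1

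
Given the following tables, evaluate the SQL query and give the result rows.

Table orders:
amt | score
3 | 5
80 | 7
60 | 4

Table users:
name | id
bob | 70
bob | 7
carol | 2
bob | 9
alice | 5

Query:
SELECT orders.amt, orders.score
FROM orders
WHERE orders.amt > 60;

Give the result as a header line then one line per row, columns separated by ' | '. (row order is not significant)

After WHERE (1 rows):
orders.amt | orders.score
80 | 7
After SELECT (1 rows):
orders.amt | orders.score
80 | 7

== RESULT ==
orders.amt | orders.score
80 | 7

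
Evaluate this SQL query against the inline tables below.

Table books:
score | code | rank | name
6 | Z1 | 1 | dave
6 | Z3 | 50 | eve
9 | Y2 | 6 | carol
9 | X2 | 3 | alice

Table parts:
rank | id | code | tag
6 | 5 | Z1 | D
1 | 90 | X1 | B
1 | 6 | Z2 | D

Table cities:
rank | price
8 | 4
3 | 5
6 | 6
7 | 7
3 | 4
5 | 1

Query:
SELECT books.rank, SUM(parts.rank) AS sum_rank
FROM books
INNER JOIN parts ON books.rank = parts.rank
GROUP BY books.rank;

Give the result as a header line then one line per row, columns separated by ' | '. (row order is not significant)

After JOIN parts (3 rows):
books.score | books.code | books.rank | books.name | parts.rank | parts.id | parts.code | parts.tag
6 | Z1 | 1 | dave | 1 | 90 | X1 | B
6 | Z1 | 1 | dave | 1 | 6 | Z2 | D
9 | Y2 | 6 | carol | 6 | 5 | Z1 | D
After GROUP BY (2 rows):
books.rank | sum_rank
1 | 2
6 | 6

== RESULT ==
books.rank | sum_rank
1 | 2
6 | 6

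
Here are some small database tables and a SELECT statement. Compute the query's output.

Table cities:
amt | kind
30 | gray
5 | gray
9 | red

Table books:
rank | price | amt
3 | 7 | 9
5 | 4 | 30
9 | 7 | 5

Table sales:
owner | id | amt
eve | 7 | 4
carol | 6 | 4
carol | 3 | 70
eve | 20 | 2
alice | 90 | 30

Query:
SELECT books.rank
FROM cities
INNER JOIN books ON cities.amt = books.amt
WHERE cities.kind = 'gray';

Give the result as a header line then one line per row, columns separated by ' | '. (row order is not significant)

== RESULT ==
books.rank
5
9

Derivation:
After JOIN books (3 rows):
cities.amt | cities.kind | books.rank | books.price | books.amt
30 | gray | 5 | 4 | 30
5 | gray | 9 | 7 | 5
9 | red | 3 | 7 | 9
After WHERE (2 rows):
cities.amt | cities.kind | books.rank | books.price | books.amt
30 | gray | 5 | 4 | 30
5 | gray | 9 | 7 | 5
After SELECT (2 rows):
books.rank
5
9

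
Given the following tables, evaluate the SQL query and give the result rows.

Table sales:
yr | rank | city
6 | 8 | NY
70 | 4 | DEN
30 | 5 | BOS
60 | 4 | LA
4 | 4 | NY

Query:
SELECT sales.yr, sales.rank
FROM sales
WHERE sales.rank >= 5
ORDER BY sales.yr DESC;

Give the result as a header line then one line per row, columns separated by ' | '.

== RESULT ==
sales.yr | sales.rank
30 | 5
6 | 8

Derivation:
After WHERE (2 rows):
sales.yr | sales.rank | sales.city
6 | 8 | NY
30 | 5 | BOS
After SELECT (2 rows):
sales.yr | sales.rank
6 | 8
30 | 5
After ORDER BY (2 rows):
sales.yr | sales.rank
30 | 5
6 | 8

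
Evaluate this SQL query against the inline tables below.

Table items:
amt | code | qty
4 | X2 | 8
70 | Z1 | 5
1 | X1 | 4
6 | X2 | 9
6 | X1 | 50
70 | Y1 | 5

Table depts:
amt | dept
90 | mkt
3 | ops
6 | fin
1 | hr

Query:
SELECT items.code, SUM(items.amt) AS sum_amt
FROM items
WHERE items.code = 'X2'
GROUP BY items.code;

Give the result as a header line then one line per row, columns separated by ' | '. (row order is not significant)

After WHERE (2 rows):
items.amt | items.code | items.qty
4 | X2 | 8
6 | X2 | 9
After GROUP BY (1 rows):
items.code | sum_amt
X2 | 10

== RESULT ==
items.code | sum_amt
X2 | 10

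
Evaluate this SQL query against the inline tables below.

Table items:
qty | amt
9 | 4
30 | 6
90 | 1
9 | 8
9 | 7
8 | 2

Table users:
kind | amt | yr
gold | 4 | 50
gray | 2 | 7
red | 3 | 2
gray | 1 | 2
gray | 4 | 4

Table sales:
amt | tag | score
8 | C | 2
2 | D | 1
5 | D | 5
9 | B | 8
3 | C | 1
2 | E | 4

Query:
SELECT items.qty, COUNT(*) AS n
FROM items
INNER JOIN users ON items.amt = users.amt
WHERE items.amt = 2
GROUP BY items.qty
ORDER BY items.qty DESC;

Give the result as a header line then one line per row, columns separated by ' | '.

After JOIN users (4 rows):
items.qty | items.amt | users.kind | users.amt | users.yr
9 | 4 | gold | 4 | 50
9 | 4 | gray | 4 | 4
90 | 1 | gray | 1 | 2
8 | 2 | gray | 2 | 7
After WHERE (1 rows):
items.qty | items.amt | users.kind | users.amt | users.yr
8 | 2 | gray | 2 | 7
After GROUP BY (1 rows):
items.qty | n
8 | 1
After ORDER BY (1 rows):
items.qty | n
8 | 1

== RESULT ==
items.qty | n
8 | 1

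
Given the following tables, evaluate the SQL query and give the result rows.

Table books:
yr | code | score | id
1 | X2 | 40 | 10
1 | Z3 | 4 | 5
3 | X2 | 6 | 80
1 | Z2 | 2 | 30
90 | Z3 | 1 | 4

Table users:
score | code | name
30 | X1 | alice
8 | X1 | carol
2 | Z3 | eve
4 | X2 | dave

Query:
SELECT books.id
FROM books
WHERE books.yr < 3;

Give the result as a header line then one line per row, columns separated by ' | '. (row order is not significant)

After WHERE (3 rows):
books.yr | books.code | books.score | books.id
1 | X2 | 40 | 10
1 | Z3 | 4 | 5
1 | Z2 | 2 | 30
After SELECT (3 rows):
books.id
10
5
30

== RESULT ==
books.id
10
5
30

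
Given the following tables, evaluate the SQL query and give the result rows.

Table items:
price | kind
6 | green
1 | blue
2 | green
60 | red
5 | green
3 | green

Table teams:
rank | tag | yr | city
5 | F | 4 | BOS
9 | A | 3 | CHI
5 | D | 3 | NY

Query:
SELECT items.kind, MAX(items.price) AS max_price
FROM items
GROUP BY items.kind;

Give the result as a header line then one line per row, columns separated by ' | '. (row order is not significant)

After GROUP BY (3 rows):
items.kind | max_price
green | 6
blue | 1
red | 60

== RESULT ==
items.kind | max_price
green | 6
blue | 1
red | 60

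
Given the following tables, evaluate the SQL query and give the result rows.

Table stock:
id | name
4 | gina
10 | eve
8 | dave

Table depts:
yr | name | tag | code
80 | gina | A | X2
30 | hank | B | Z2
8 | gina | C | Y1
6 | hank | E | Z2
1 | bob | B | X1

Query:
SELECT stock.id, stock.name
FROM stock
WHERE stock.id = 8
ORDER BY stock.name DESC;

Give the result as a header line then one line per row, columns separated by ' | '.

== RESULT ==
stock.id | stock.name
8 | dave

Derivation:
After WHERE (1 rows):
stock.id | stock.name
8 | dave
After SELECT (1 rows):
stock.id | stock.name
8 | dave
After ORDER BY (1 rows):
stock.id | stock.name
8 | dave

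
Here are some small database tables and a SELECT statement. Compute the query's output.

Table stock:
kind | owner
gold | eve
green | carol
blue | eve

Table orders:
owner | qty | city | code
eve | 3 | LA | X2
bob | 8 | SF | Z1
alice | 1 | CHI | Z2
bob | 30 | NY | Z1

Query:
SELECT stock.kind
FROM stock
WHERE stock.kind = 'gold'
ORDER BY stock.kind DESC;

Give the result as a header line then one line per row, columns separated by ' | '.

After WHERE (1 rows):
stock.kind | stock.owner
gold | eve
After SELECT (1 rows):
stock.kind
gold
After ORDER BY (1 rows):
stock.kind
gold

== RESULT ==
stock.kind
gold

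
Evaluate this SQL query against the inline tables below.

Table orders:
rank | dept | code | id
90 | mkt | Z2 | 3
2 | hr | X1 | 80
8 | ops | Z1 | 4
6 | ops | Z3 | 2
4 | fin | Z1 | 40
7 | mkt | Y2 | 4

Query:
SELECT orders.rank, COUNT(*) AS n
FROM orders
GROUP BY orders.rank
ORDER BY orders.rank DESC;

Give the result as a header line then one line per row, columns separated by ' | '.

== RESULT ==
orders.rank | n
90 | 1
8 | 1
7 | 1
6 | 1
4 | 1
2 | 1

Derivation:
After GROUP BY (6 rows):
orders.rank | n
90 | 1
2 | 1
8 | 1
6 | 1
4 | 1
7 | 1
After ORDER BY (6 rows):
orders.rank | n
90 | 1
8 | 1
7 | 1
6 | 1
4 | 1
2 | 1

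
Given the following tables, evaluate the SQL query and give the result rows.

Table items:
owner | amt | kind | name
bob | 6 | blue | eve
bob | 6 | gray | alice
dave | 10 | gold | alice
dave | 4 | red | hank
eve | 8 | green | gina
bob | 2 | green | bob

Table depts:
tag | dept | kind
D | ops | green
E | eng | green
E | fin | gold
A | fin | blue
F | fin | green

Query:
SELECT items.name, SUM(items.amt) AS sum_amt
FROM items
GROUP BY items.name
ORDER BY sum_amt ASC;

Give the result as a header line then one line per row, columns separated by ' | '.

== RESULT ==
items.name | sum_amt
bob | 2
hank | 4
eve | 6
gina | 8
alice | 16

Derivation:
After GROUP BY (5 rows):
items.name | sum_amt
eve | 6
alice | 16
hank | 4
gina | 8
bob | 2
After ORDER BY (5 rows):
items.name | sum_amt
bob | 2
hank | 4
eve | 6
gina | 8
alice | 16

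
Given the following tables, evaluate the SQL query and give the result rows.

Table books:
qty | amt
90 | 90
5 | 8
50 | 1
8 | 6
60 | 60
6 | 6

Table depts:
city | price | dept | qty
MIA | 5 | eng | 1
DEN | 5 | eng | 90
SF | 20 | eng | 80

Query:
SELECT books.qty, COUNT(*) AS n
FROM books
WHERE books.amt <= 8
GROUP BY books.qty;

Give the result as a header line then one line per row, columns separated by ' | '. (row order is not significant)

After WHERE (4 rows):
books.qty | books.amt
5 | 8
50 | 1
8 | 6
6 | 6
After GROUP BY (4 rows):
books.qty | n
5 | 1
50 | 1
8 | 1
6 | 1

== RESULT ==
books.qty | n
5 | 1
50 | 1
8 | 1
6 | 1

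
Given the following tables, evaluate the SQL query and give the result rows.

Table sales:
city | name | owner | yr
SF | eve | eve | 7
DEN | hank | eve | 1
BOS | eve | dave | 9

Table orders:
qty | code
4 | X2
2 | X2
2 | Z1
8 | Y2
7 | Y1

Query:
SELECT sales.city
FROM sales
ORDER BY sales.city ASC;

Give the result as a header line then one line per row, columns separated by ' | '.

After SELECT (3 rows):
sales.city
SF
DEN
BOS
After ORDER BY (3 rows):
sales.city
BOS
DEN
SF

== RESULT ==
sales.city
BOS
DEN
SF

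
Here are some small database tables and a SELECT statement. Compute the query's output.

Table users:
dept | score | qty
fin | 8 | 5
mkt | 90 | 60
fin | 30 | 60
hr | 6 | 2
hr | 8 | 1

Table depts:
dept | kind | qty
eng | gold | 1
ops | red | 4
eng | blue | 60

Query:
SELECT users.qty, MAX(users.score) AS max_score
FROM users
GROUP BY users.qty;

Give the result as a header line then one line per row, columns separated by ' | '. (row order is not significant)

After GROUP BY (4 rows):
users.qty | max_score
5 | 8
60 | 90
2 | 6
1 | 8

== RESULT ==
users.qty | max_score
5 | 8
60 | 90
2 | 6
1 | 8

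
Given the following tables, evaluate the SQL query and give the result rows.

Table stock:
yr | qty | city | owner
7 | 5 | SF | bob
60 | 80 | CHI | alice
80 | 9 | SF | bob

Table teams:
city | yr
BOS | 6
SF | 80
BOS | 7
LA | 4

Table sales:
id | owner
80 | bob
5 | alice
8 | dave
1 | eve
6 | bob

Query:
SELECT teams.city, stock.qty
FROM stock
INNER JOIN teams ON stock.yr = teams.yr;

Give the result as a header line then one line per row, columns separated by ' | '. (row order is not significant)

== RESULT ==
teams.city | stock.qty
BOS | 5
SF | 9

Derivation:
After JOIN teams (2 rows):
stock.yr | stock.qty | stock.city | stock.owner | teams.city | teams.yr
7 | 5 | SF | bob | BOS | 7
80 | 9 | SF | bob | SF | 80
After SELECT (2 rows):
teams.city | stock.qty
BOS | 5
SF | 9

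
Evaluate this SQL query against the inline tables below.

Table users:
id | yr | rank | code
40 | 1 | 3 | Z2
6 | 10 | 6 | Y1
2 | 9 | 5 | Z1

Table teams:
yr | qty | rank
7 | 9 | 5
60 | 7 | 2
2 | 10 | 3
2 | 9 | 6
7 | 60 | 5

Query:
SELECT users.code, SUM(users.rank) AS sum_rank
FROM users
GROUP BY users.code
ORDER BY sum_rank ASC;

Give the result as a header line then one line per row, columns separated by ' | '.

== RESULT ==
users.code | sum_rank
Z2 | 3
Z1 | 5
Y1 | 6

Derivation:
After GROUP BY (3 rows):
users.code | sum_rank
Z2 | 3
Y1 | 6
Z1 | 5
After ORDER BY (3 rows):
users.code | sum_rank
Z2 | 3
Z1 | 5
Y1 | 6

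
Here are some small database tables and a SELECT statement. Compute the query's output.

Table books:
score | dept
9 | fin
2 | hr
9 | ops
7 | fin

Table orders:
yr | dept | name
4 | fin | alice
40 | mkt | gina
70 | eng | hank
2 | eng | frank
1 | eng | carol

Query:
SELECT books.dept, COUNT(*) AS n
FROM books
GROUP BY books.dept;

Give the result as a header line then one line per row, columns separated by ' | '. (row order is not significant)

After GROUP BY (3 rows):
books.dept | n
fin | 2
hr | 1
ops | 1

== RESULT ==
books.dept | n
fin | 2
hr | 1
ops | 1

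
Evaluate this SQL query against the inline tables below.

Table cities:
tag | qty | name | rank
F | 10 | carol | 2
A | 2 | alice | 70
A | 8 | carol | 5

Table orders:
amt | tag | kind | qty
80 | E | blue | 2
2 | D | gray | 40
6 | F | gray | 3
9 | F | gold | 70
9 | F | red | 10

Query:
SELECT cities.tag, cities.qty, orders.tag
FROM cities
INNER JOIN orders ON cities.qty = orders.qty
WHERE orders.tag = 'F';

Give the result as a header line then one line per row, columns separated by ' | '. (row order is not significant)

== RESULT ==
cities.tag | cities.qty | orders.tag
F | 10 | F

Derivation:
After JOIN orders (2 rows):
cities.tag | cities.qty | cities.name | cities.rank | orders.amt | orders.tag | orders.kind | orders.qty
F | 10 | carol | 2 | 9 | F | red | 10
A | 2 | alice | 70 | 80 | E | blue | 2
After WHERE (1 rows):
cities.tag | cities.qty | cities.name | cities.rank | orders.amt | orders.tag | orders.kind | orders.qty
F | 10 | carol | 2 | 9 | F | red | 10
After SELECT (1 rows):
cities.tag | cities.qty | orders.tag
F | 10 | F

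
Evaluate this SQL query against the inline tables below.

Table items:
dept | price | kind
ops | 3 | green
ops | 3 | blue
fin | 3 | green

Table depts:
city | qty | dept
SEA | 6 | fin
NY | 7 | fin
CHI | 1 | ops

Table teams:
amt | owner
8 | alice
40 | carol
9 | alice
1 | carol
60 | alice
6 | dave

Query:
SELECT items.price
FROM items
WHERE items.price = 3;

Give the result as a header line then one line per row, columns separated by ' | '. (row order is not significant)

== RESULT ==
items.price
3
3
3

Derivation:
After WHERE (3 rows):
items.dept | items.price | items.kind
ops | 3 | green
ops | 3 | blue
fin | 3 | green
After SELECT (3 rows):
items.price
3
3
3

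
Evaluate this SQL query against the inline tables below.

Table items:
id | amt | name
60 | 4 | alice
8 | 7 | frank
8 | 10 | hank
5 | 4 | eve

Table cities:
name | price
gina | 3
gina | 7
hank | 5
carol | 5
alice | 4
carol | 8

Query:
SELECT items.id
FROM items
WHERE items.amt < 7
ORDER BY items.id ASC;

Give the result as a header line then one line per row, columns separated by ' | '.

After WHERE (2 rows):
items.id | items.amt | items.name
60 | 4 | alice
5 | 4 | eve
After SELECT (2 rows):
items.id
60
5
After ORDER BY (2 rows):
items.id
5
60

== RESULT ==
items.id
5
60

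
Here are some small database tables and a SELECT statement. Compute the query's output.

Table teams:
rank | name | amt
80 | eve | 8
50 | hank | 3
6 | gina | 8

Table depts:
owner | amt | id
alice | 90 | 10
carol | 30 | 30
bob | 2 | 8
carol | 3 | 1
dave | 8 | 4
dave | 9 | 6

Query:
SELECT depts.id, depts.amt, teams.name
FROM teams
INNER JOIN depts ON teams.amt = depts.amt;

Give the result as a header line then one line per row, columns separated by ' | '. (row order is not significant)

After JOIN depts (3 rows):
teams.rank | teams.name | teams.amt | depts.owner | depts.amt | depts.id
80 | eve | 8 | dave | 8 | 4
50 | hank | 3 | carol | 3 | 1
6 | gina | 8 | dave | 8 | 4
After SELECT (3 rows):
depts.id | depts.amt | teams.name
4 | 8 | eve
1 | 3 | hank
4 | 8 | gina

== RESULT ==
depts.id | depts.amt | teams.name
4 | 8 | eve
1 | 3 | hank
4 | 8 | gina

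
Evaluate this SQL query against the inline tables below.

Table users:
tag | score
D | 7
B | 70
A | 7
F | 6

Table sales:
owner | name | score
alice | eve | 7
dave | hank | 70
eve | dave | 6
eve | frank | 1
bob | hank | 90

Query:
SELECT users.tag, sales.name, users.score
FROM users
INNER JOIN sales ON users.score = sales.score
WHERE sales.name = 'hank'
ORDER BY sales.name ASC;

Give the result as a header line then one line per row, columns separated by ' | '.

== RESULT ==
users.tag | sales.name | users.score
B | hank | 70

Derivation:
After JOIN sales (4 rows):
users.tag | users.score | sales.owner | sales.name | sales.score
D | 7 | alice | eve | 7
B | 70 | dave | hank | 70
A | 7 | alice | eve | 7
F | 6 | eve | dave | 6
After WHERE (1 rows):
users.tag | users.score | sales.owner | sales.name | sales.score
B | 70 | dave | hank | 70
After SELECT (1 rows):
users.tag | sales.name | users.score
B | hank | 70
After ORDER BY (1 rows):
users.tag | sales.name | users.score
B | hank | 70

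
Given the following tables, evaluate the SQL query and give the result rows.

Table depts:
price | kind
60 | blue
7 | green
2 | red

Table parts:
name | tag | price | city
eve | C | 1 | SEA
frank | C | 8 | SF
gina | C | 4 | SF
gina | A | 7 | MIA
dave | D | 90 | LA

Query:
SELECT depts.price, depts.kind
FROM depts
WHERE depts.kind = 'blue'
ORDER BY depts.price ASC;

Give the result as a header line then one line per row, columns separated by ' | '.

After WHERE (1 rows):
depts.price | depts.kind
60 | blue
After SELECT (1 rows):
depts.price | depts.kind
60 | blue
After ORDER BY (1 rows):
depts.price | depts.kind
60 | blue

== RESULT ==
depts.price | depts.kind
60 | blue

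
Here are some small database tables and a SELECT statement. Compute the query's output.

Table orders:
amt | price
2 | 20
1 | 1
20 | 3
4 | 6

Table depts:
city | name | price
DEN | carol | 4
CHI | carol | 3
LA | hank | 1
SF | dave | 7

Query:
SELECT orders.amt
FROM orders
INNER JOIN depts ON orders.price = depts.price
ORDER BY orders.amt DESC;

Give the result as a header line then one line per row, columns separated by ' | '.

== RESULT ==
orders.amt
20
1

Derivation:
After JOIN depts (2 rows):
orders.amt | orders.price | depts.city | depts.name | depts.price
1 | 1 | LA | hank | 1
20 | 3 | CHI | carol | 3
After SELECT (2 rows):
orders.amt
1
20
After ORDER BY (2 rows):
orders.amt
20
1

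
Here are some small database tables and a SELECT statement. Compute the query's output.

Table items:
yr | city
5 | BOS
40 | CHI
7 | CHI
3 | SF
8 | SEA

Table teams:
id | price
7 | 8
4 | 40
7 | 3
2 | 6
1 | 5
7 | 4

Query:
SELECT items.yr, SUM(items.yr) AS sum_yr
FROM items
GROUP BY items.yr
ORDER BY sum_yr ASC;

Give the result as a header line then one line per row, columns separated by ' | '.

After GROUP BY (5 rows):
items.yr | sum_yr
5 | 5
40 | 40
7 | 7
3 | 3
8 | 8
After ORDER BY (5 rows):
items.yr | sum_yr
3 | 3
5 | 5
7 | 7
8 | 8
40 | 40

== RESULT ==
items.yr | sum_yr
3 | 3
5 | 5
7 | 7
8 | 8
40 | 40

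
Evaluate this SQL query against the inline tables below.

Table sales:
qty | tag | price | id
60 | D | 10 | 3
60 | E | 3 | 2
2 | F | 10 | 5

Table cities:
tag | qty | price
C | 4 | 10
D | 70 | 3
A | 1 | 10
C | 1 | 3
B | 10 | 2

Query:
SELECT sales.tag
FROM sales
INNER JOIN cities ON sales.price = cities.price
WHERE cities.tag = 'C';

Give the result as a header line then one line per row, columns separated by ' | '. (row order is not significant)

After JOIN cities (6 rows):
sales.qty | sales.tag | sales.price | sales.id | cities.tag | cities.qty | cities.price
60 | D | 10 | 3 | C | 4 | 10
60 | D | 10 | 3 | A | 1 | 10
60 | E | 3 | 2 | D | 70 | 3
60 | E | 3 | 2 | C | 1 | 3
2 | F | 10 | 5 | C | 4 | 10
2 | F | 10 | 5 | A | 1 | 10
After WHERE (3 rows):
sales.qty | sales.tag | sales.price | sales.id | cities.tag | cities.qty | cities.price
60 | D | 10 | 3 | C | 4 | 10
60 | E | 3 | 2 | C | 1 | 3
2 | F | 10 | 5 | C | 4 | 10
After SELECT (3 rows):
sales.tag
D
E
F

== RESULT ==
sales.tag
D
E
F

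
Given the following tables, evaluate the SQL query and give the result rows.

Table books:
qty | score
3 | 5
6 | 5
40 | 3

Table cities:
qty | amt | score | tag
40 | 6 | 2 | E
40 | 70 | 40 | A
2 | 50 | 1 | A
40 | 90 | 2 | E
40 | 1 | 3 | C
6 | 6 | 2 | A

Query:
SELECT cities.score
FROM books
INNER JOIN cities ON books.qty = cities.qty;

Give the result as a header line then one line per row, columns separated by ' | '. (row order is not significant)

== RESULT ==
cities.score
2
2
40
2
3

Derivation:
After JOIN cities (5 rows):
books.qty | books.score | cities.qty | cities.amt | cities.score | cities.tag
6 | 5 | 6 | 6 | 2 | A
40 | 3 | 40 | 6 | 2 | E
40 | 3 | 40 | 70 | 40 | A
40 | 3 | 40 | 90 | 2 | E
40 | 3 | 40 | 1 | 3 | C
After SELECT (5 rows):
cities.score
2
2
40
2
3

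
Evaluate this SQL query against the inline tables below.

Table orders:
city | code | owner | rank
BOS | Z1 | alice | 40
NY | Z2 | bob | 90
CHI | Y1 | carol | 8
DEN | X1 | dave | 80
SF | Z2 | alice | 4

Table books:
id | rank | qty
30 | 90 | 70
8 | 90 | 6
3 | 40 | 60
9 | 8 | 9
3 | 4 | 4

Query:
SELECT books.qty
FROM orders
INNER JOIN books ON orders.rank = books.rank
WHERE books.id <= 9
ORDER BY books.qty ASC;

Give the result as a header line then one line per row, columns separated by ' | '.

== RESULT ==
books.qty
4
6
9
60

Derivation:
After JOIN books (5 rows):
orders.city | orders.code | orders.owner | orders.rank | books.id | books.rank | books.qty
BOS | Z1 | alice | 40 | 3 | 40 | 60
NY | Z2 | bob | 90 | 30 | 90 | 70
NY | Z2 | bob | 90 | 8 | 90 | 6
CHI | Y1 | carol | 8 | 9 | 8 | 9
SF | Z2 | alice | 4 | 3 | 4 | 4
After WHERE (4 rows):
orders.city | orders.code | orders.owner | orders.rank | books.id | books.rank | books.qty
BOS | Z1 | alice | 40 | 3 | 40 | 60
NY | Z2 | bob | 90 | 8 | 90 | 6
CHI | Y1 | carol | 8 | 9 | 8 | 9
SF | Z2 | alice | 4 | 3 | 4 | 4
After SELECT (4 rows):
books.qty
60
6
9
4
After ORDER BY (4 rows):
books.qty
4
6
9
60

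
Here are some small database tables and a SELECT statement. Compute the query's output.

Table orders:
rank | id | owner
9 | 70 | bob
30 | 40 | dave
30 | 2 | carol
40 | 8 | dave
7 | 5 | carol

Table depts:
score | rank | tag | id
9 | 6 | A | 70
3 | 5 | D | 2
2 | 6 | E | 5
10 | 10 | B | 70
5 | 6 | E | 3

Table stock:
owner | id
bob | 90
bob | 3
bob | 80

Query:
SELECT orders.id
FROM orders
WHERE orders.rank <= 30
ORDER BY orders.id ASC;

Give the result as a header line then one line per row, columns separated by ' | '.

After WHERE (4 rows):
orders.rank | orders.id | orders.owner
9 | 70 | bob
30 | 40 | dave
30 | 2 | carol
7 | 5 | carol
After SELECT (4 rows):
orders.id
70
40
2
5
After ORDER BY (4 rows):
orders.id
2
5
40
70

== RESULT ==
orders.id
2
5
40
70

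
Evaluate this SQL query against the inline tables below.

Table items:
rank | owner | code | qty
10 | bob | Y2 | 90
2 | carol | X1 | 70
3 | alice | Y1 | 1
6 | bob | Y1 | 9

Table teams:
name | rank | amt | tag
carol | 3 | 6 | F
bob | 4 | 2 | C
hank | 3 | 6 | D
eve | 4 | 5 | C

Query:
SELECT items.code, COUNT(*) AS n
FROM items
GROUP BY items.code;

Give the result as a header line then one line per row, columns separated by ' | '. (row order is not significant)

== RESULT ==
items.code | n
Y2 | 1
X1 | 1
Y1 | 2

Derivation:
After GROUP BY (3 rows):
items.code | n
Y2 | 1
X1 | 1
Y1 | 2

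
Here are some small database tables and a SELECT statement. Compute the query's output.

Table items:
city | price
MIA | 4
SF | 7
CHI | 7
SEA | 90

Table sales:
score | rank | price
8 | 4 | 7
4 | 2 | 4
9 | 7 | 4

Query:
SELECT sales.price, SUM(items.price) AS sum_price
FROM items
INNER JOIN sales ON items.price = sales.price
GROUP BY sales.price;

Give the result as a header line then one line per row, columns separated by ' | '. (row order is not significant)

== RESULT ==
sales.price | sum_price
4 | 8
7 | 14

Derivation:
After JOIN sales (4 rows):
items.city | items.price | sales.score | sales.rank | sales.price
MIA | 4 | 4 | 2 | 4
MIA | 4 | 9 | 7 | 4
SF | 7 | 8 | 4 | 7
CHI | 7 | 8 | 4 | 7
After GROUP BY (2 rows):
sales.price | sum_price
4 | 8
7 | 14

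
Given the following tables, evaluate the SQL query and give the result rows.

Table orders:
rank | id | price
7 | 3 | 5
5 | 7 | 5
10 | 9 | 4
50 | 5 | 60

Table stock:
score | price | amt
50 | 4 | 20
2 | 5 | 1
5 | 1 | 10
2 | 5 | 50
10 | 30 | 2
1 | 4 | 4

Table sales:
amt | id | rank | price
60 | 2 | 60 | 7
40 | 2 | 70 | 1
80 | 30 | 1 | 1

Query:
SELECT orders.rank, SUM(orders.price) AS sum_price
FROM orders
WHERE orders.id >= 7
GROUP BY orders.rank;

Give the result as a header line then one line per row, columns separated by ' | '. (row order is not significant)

After WHERE (2 rows):
orders.rank | orders.id | orders.price
5 | 7 | 5
10 | 9 | 4
After GROUP BY (2 rows):
orders.rank | sum_price
5 | 5
10 | 4

== RESULT ==
orders.rank | sum_price
5 | 5
10 | 4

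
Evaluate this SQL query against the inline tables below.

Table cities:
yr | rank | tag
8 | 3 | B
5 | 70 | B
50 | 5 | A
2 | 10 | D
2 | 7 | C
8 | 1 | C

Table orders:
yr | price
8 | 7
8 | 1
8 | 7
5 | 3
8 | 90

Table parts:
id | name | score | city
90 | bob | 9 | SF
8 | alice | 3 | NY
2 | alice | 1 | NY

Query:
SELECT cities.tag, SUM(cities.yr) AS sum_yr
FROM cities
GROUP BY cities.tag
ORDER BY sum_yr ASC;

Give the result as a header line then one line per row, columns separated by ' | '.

== RESULT ==
cities.tag | sum_yr
D | 2
C | 10
B | 13
A | 50

Derivation:
After GROUP BY (4 rows):
cities.tag | sum_yr
B | 13
A | 50
D | 2
C | 10
After ORDER BY (4 rows):
cities.tag | sum_yr
D | 2
C | 10
B | 13
A | 50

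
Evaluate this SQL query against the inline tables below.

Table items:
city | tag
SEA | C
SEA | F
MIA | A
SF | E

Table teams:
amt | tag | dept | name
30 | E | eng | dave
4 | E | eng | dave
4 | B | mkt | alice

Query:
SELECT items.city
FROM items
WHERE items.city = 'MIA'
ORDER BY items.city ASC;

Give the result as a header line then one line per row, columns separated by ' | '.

== RESULT ==
items.city
MIA

Derivation:
After WHERE (1 rows):
items.city | items.tag
MIA | A
After SELECT (1 rows):
items.city
MIA
After ORDER BY (1 rows):
items.city
MIA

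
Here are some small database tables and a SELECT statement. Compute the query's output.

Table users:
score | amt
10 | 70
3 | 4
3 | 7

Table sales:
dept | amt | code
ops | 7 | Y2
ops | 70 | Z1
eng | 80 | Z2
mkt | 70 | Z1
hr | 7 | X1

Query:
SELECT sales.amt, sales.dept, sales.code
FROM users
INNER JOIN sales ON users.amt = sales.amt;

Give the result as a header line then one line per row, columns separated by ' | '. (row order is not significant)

After JOIN sales (4 rows):
users.score | users.amt | sales.dept | sales.amt | sales.code
10 | 70 | ops | 70 | Z1
10 | 70 | mkt | 70 | Z1
3 | 7 | ops | 7 | Y2
3 | 7 | hr | 7 | X1
After SELECT (4 rows):
sales.amt | sales.dept | sales.code
70 | ops | Z1
70 | mkt | Z1
7 | ops | Y2
7 | hr | X1

== RESULT ==
sales.amt | sales.dept | sales.code
70 | ops | Z1
70 | mkt | Z1
7 | ops | Y2
7 | hr | X1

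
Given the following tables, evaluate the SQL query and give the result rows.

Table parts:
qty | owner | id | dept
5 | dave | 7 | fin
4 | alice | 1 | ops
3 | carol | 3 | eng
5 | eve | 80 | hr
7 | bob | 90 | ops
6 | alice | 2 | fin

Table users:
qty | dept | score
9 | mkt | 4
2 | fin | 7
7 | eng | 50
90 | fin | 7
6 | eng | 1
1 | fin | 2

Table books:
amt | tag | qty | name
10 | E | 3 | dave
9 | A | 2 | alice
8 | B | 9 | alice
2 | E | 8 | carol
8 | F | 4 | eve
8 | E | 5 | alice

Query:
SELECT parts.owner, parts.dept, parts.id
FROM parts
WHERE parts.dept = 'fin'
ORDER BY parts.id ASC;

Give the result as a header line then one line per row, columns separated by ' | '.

After WHERE (2 rows):
parts.qty | parts.owner | parts.id | parts.dept
5 | dave | 7 | fin
6 | alice | 2 | fin
After SELECT (2 rows):
parts.owner | parts.dept | parts.id
dave | fin | 7
alice | fin | 2
After ORDER BY (2 rows):
parts.owner | parts.dept | parts.id
alice | fin | 2
dave | fin | 7

== RESULT ==
parts.owner | parts.dept | parts.id
alice | fin | 2
dave | fin | 7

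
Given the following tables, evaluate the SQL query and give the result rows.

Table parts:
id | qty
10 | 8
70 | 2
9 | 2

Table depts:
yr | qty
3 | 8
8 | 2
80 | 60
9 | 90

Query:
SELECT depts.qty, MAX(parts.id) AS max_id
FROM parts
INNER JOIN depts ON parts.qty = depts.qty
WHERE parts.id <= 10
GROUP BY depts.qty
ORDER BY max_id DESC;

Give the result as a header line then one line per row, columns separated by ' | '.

After JOIN depts (3 rows):
parts.id | parts.qty | depts.yr | depts.qty
10 | 8 | 3 | 8
70 | 2 | 8 | 2
9 | 2 | 8 | 2
After WHERE (2 rows):
parts.id | parts.qty | depts.yr | depts.qty
10 | 8 | 3 | 8
9 | 2 | 8 | 2
After GROUP BY (2 rows):
depts.qty | max_id
8 | 10
2 | 9
After ORDER BY (2 rows):
depts.qty | max_id
8 | 10
2 | 9

== RESULT ==
depts.qty | max_id
8 | 10
2 | 9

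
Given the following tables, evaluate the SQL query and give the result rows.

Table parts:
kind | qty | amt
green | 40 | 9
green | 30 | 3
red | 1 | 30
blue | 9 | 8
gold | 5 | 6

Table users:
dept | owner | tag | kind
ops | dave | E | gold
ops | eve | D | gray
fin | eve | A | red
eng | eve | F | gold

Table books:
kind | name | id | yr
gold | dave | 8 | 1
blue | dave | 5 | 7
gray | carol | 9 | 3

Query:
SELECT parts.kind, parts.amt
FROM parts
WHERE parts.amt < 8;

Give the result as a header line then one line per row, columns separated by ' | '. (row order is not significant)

== RESULT ==
parts.kind | parts.amt
green | 3
gold | 6

Derivation:
After WHERE (2 rows):
parts.kind | parts.qty | parts.amt
green | 30 | 3
gold | 5 | 6
After SELECT (2 rows):
parts.kind | parts.amt
green | 3
gold | 6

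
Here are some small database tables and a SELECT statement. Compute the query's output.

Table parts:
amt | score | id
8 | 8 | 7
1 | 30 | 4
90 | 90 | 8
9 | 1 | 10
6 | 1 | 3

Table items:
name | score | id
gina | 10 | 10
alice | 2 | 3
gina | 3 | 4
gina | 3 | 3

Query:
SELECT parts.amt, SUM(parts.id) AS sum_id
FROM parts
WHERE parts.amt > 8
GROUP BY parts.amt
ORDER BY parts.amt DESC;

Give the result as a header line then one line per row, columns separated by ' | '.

After WHERE (2 rows):
parts.amt | parts.score | parts.id
90 | 90 | 8
9 | 1 | 10
After GROUP BY (2 rows):
parts.amt | sum_id
90 | 8
9 | 10
After ORDER BY (2 rows):
parts.amt | sum_id
90 | 8
9 | 10

== RESULT ==
parts.amt | sum_id
90 | 8
9 | 10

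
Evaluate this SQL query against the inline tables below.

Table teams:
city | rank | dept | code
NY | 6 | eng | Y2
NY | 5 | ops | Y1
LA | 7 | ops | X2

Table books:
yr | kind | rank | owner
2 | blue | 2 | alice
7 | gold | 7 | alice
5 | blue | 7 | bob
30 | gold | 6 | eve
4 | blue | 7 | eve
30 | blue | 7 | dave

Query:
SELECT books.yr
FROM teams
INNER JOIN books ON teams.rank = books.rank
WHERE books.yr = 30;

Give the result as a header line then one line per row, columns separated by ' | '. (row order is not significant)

After JOIN books (5 rows):
teams.city | teams.rank | teams.dept | teams.code | books.yr | books.kind | books.rank | books.owner
NY | 6 | eng | Y2 | 30 | gold | 6 | eve
LA | 7 | ops | X2 | 7 | gold | 7 | alice
LA | 7 | ops | X2 | 5 | blue | 7 | bob
LA | 7 | ops | X2 | 4 | blue | 7 | eve
LA | 7 | ops | X2 | 30 | blue | 7 | dave
After WHERE (2 rows):
teams.city | teams.rank | teams.dept | teams.code | books.yr | books.kind | books.rank | books.owner
NY | 6 | eng | Y2 | 30 | gold | 6 | eve
LA | 7 | ops | X2 | 30 | blue | 7 | dave
After SELECT (2 rows):
books.yr
30
30

== RESULT ==
books.yr
30
30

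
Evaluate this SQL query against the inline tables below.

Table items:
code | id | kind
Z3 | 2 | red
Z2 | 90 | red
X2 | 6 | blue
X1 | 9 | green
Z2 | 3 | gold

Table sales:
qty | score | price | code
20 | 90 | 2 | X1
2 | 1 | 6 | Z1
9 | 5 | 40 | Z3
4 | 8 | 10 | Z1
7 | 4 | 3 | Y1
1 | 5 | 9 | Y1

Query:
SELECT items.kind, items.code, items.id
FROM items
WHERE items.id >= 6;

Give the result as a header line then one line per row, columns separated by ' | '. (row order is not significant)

== RESULT ==
items.kind | items.code | items.id
red | Z2 | 90
blue | X2 | 6
green | X1 | 9

Derivation:
After WHERE (3 rows):
items.code | items.id | items.kind
Z2 | 90 | red
X2 | 6 | blue
X1 | 9 | green
After SELECT (3 rows):
items.kind | items.code | items.id
red | Z2 | 90
blue | X2 | 6
green | X1 | 9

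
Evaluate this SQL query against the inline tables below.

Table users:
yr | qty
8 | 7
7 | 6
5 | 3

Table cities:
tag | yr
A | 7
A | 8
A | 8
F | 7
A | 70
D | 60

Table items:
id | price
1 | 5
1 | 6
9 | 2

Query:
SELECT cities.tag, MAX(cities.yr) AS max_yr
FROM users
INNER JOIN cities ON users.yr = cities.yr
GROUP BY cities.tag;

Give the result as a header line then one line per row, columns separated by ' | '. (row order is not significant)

== RESULT ==
cities.tag | max_yr
A | 8
F | 7

Derivation:
After JOIN cities (4 rows):
users.yr | users.qty | cities.tag | cities.yr
8 | 7 | A | 8
8 | 7 | A | 8
7 | 6 | A | 7
7 | 6 | F | 7
After GROUP BY (2 rows):
cities.tag | max_yr
A | 8
F | 7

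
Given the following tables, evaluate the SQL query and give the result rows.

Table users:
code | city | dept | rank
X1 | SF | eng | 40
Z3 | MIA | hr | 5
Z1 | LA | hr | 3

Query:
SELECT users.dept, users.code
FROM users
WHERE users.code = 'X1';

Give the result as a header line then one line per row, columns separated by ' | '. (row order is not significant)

== RESULT ==
users.dept | users.code
eng | X1

Derivation:
After WHERE (1 rows):
users.code | users.city | users.dept | users.rank
X1 | SF | eng | 40
After SELECT (1 rows):
users.dept | users.code
eng | X1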